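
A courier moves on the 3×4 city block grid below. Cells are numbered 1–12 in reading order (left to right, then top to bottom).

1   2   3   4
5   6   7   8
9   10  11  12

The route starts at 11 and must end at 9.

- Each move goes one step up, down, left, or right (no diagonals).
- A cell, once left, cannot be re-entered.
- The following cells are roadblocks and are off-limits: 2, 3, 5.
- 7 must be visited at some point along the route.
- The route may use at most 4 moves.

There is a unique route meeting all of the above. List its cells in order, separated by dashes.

11 - 7 - 6 - 10 - 9

The budget equals the shortest possible length, so every move has to be on a shortest route through the required cells.
Route from 11: up 1 to 7, left 1 to 6, down 1 to 10, left 1 to 9 — 4 moves in all.
Check: all required cells visited; 4 ≤ 4 moves.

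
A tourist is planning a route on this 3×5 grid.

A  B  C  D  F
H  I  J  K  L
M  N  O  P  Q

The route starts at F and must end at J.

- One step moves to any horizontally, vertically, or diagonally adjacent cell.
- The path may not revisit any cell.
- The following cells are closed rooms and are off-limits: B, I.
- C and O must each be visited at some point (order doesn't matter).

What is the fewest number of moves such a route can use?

5

Any route passes through C and O in some order between F and J. Summing Chebyshev distances along each leg and taking the cheapest ordering (F → O → C → J) gives a lower bound of 2 + 2 + 1 = 5 moves.
A route of 5 moves achieves this: F → D → C → K → O → J.
Since 5 matches the lower bound, it is optimal.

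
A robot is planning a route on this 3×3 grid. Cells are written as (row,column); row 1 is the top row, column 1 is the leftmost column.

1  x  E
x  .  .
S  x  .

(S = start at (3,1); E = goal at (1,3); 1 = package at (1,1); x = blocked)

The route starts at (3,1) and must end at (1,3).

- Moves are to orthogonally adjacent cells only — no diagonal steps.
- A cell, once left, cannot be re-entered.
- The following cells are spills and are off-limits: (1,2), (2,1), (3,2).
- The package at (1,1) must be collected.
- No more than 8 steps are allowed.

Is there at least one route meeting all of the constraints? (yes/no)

no

The blocked cells wall (1,1) off from (3,1) completely — no sequence of moves reaches it at all, so no route can satisfy the rules.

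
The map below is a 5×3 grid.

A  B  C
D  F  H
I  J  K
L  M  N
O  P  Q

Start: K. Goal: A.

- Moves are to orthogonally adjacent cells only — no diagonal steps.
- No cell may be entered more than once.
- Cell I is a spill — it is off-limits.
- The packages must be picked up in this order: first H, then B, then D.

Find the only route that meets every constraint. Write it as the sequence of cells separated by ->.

The waypoints must appear in the order H, B, D, with no cell reused.
Route from K: 2× up (reaching C), left to B, down to F, left to D, up to A — 6 moves in all.
Check: order respected (H at step 1, B at step 3, D at step 5).

K -> H -> C -> B -> F -> D -> A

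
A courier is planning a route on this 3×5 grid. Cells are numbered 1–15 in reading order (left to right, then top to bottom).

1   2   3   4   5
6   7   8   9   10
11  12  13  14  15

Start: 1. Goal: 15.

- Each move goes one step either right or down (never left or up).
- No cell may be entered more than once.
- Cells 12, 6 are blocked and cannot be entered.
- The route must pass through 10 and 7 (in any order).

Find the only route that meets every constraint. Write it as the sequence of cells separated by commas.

Moves only go right or down, so the column and row indices never decrease.
Route from 1: right 1 to 2, down 1 to 7, right 3 to 10, down 1 to 15 — 6 moves in all.
Check: all required cells visited.

1, 2, 7, 8, 9, 10, 15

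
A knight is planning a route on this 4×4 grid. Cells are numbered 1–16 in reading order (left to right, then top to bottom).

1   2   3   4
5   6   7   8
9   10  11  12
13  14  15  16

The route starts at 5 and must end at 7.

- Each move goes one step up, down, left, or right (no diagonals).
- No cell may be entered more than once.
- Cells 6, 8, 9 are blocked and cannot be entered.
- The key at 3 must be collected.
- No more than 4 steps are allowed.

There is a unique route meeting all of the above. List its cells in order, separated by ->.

Any route must reach 3 and still end at 7 within 4 moves, so the order of the required stops is forced.
Route from 5: up 1 to 1, right 2 to 3, down 1 to 7 — 4 moves in all.
Check: all required cells visited; 4 ≤ 4 moves.

5 -> 1 -> 2 -> 3 -> 7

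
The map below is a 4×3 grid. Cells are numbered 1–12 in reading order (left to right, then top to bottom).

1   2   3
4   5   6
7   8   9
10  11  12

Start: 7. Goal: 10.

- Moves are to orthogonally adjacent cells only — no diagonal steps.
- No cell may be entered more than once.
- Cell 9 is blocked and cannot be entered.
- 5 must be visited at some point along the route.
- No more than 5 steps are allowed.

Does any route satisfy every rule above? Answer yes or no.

yes

One route that works: 7 → 4 → 5 → 8 → 11 → 10.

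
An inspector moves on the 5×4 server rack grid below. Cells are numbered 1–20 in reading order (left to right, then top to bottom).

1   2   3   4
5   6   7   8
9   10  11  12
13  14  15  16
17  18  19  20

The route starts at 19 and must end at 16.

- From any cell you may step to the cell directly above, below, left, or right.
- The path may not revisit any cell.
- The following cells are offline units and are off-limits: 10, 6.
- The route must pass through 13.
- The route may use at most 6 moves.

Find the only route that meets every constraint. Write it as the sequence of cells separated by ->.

Any route must reach 13 and still end at 16 within 6 moves, so the order of the required stops is forced.
Route from 19: 2× left (reaching 17), up to 13, 3× right (reaching 16) — 6 moves in all.
Check: all required cells visited; 6 ≤ 6 moves.

19 -> 18 -> 17 -> 13 -> 14 -> 15 -> 16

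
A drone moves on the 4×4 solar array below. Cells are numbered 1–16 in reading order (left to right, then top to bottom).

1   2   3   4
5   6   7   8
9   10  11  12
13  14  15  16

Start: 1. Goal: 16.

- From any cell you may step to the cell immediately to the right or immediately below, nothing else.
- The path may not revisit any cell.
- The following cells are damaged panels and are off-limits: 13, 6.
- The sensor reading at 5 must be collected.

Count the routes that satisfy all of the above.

3

A right/down-only route from 1 to 16 makes exactly 3 down-moves and 3 right-moves in some order.
With no other constraints that would be C(6,3) = 20 routes.
Split at 5 and multiply the segment counts (each segment already excludes blocked cells): 1→5: 1; 5→16: 3; product = 3.
That gives 3 routes.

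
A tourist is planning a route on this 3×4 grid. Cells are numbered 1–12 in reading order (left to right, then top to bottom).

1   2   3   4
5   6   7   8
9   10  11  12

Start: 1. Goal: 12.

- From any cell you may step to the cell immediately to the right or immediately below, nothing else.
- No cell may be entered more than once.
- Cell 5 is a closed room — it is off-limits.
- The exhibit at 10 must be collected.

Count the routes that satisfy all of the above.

A right/down-only route from 1 to 12 makes exactly 2 down-moves and 3 right-moves in some order.
With no other constraints that would be C(5,2) = 10 routes.
Split at 10 and multiply the segment counts (each segment already excludes blocked cells): 1→10: 1; 10→12: 1; product = 1.
That gives 1 route.

1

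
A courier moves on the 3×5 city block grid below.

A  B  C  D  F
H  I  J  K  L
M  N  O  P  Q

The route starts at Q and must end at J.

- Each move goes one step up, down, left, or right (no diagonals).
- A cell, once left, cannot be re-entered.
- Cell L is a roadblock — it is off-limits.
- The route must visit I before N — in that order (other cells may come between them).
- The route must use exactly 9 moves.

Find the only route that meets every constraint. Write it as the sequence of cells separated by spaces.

Q P K D C B I N O J

The waypoints must appear in the order I, N, with no cell reused.
Route from Q: left to P, 2× up (reaching D), 2× left (reaching B), 2× down (reaching N), right to O, up to J — 9 moves in all.
Check: order respected (I at step 6, N at step 7); 9 moves as required.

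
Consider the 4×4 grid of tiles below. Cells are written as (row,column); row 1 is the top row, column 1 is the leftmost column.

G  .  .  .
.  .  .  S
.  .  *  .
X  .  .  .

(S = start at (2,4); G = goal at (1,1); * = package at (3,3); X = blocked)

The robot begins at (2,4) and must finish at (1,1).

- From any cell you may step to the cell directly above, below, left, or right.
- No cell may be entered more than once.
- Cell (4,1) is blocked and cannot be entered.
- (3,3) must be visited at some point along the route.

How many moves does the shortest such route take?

6

Any route passes through (3,3) somewhere between (2,4) and (1,1). Summing Manhattan distances along the two legs ((2,4) → (3,3) → (1,1)) gives a lower bound of 2 + 4 = 6 moves.
A route of 6 moves achieves this: (2,4) → (3,4) → (3,3) → (2,3) → (1,3) → (1,2) → (1,1).
Since 6 matches the lower bound, it is optimal.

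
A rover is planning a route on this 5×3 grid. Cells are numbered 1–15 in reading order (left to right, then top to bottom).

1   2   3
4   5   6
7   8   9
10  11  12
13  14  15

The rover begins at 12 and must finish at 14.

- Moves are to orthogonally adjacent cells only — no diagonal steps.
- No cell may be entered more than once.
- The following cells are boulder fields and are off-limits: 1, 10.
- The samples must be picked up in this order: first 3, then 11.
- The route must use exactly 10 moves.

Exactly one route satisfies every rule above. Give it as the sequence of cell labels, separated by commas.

12, 9, 6, 3, 2, 5, 4, 7, 8, 11, 14

The waypoints must appear in the order 3, 11, with no cell reused.
Route from 12: 3× up (reaching 3), left to 2, down to 5, left to 4, down to 7, right to 8, 2× down (reaching 14) — 10 moves in all.
Check: order respected (3 at step 3, 11 at step 9); 10 moves as required.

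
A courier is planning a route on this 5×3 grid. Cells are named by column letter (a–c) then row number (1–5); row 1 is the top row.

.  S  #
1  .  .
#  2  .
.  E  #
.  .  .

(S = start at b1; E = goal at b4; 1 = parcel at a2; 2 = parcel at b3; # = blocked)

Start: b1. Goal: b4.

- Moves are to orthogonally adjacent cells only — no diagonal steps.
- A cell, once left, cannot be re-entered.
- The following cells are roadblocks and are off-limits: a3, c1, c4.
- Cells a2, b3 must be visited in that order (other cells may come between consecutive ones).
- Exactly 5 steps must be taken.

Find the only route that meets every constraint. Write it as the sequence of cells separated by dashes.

The waypoints must appear in the order a2, b3, with no cell reused.
Route from b1: left to a1, down to a2, right to b2, 2× down (reaching b4) — 5 moves in all.
Check: order respected (1 at step 2, 2 at step 4); 5 moves as required.

b1 - a1 - a2 - b2 - b3 - b4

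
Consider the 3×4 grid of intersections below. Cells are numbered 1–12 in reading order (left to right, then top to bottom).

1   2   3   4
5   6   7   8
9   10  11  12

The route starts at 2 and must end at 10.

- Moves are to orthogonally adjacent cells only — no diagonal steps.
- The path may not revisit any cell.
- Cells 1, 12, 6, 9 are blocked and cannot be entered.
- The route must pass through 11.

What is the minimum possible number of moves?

4

Any route passes through 11 somewhere between 2 and 10. Summing Manhattan distances along the two legs (2 → 11 → 10) gives a lower bound of 3 + 1 = 4 moves.
A route of 4 moves achieves this: 2 → 3 → 7 → 11 → 10.
Since 4 matches the lower bound, it is optimal.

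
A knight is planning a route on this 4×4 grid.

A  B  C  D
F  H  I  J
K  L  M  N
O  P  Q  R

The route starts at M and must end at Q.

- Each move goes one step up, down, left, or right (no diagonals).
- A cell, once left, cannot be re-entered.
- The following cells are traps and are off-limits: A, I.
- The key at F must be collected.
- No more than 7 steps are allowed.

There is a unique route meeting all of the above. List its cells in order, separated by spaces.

The budget equals the shortest possible length, so every move has to be on a shortest route through the required cells.
Route from M: left to L, up to H, left to F, 2× down (reaching O), 2× right (reaching Q) — 7 moves in all.
Check: all required cells visited; 7 ≤ 7 moves.

M L H F K O P Q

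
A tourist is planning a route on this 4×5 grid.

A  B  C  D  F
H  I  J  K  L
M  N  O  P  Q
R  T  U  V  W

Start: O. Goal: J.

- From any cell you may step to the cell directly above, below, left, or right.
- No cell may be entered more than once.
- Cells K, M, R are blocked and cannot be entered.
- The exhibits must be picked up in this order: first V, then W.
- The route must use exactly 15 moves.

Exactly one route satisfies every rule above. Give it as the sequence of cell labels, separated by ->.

O -> N -> T -> U -> V -> W -> Q -> L -> F -> D -> C -> B -> A -> H -> I -> J

The waypoints must appear in the order V, W, with no cell reused.
Route from O: left to N, down to T, 3× right (reaching W), 3× up (reaching F), 4× left (reaching A), down to H, 2× right (reaching J) — 15 moves in all.
Check: order respected (V at step 4, W at step 5); 15 moves as required.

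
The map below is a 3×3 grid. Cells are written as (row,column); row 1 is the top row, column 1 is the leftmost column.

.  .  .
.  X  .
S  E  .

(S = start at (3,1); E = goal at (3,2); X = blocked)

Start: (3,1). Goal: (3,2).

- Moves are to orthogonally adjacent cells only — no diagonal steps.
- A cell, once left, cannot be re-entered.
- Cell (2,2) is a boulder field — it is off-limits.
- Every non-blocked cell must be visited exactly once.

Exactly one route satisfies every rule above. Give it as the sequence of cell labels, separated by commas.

Need to visit all 8 open cells exactly once, starting at (3,1) and ending at (3,2).
Cell (1,2) has only two open neighbours ((1,1) and (1,3)), so the path must pass straight through it: one of those is the cell it's entered from and the other is where it exits.
Route from (3,1): 2× up (reaching (1,1)), 2× right (reaching (1,3)), 2× down (reaching (3,3)), left to (3,2) — 7 moves in all.
Check: all 8 open cells covered.

(3,1), (2,1), (1,1), (1,2), (1,3), (2,3), (3,3), (3,2)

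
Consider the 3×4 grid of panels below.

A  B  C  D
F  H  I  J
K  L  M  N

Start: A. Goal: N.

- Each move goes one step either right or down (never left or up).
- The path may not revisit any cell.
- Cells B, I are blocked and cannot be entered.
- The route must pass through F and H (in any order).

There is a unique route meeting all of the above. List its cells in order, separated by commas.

Moves only go right or down, so the column and row indices never decrease.
Route from A: down to F, right to H, down to L, 2× right (reaching N) — 5 moves in all.
Check: all required cells visited.

A, F, H, L, M, N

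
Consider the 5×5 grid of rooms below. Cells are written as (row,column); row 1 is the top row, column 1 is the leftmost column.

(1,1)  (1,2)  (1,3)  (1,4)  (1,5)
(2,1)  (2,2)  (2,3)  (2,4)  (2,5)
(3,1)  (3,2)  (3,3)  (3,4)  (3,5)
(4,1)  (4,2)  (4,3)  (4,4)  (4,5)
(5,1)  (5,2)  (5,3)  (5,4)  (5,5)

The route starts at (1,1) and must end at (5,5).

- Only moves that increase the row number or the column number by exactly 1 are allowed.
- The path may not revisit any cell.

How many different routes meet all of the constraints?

A right/down-only route from (1,1) to (5,5) makes exactly 4 down-moves and 4 right-moves in some order.
With no other constraints that would be C(8,4) = 70 routes.
That gives 70 routes.

70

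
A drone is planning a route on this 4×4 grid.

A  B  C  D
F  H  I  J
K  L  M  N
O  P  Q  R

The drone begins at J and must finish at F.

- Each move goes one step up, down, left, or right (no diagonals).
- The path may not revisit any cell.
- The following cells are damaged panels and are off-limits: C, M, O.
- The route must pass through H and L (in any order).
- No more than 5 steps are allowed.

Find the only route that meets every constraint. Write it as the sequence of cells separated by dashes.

The budget equals the shortest possible length, so every move has to be on a shortest route through the required cells.
Route from J: 2× left (reaching H), down to L, left to K, up to F — 5 moves in all.
Check: all required cells visited; 5 ≤ 5 moves.

J - I - H - L - K - F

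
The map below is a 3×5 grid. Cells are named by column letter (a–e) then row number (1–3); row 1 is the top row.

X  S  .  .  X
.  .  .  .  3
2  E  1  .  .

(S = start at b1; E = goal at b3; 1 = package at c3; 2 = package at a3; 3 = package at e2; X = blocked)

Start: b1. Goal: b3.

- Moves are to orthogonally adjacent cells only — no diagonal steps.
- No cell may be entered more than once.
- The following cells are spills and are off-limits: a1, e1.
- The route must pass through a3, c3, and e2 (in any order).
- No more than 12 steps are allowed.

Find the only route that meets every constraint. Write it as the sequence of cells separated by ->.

The budget equals the shortest possible length, so every move has to be on a shortest route through the required cells.
Route from b1: 2× right (reaching d1), down to d2, right to e2, down to e3, 2× left (reaching c3), up to c2, 2× left (reaching a2), down to a3, right to b3 — 12 moves in all.
Check: all required cells visited; 12 ≤ 12 moves.

b1 -> c1 -> d1 -> d2 -> e2 -> e3 -> d3 -> c3 -> c2 -> b2 -> a2 -> a3 -> b3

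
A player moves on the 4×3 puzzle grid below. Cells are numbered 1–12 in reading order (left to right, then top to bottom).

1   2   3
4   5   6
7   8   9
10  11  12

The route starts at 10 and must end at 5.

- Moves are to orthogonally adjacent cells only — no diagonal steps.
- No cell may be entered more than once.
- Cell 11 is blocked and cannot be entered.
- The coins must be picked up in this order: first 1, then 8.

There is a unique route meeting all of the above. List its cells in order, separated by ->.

10 -> 7 -> 4 -> 1 -> 2 -> 3 -> 6 -> 9 -> 8 -> 5

The waypoints must appear in the order 1, 8, with no cell reused.
Route from 10: 3× up (reaching 1), 2× right (reaching 3), 2× down (reaching 9), left to 8, up to 5 — 9 moves in all.
Check: order respected (1 at step 3, 8 at step 8).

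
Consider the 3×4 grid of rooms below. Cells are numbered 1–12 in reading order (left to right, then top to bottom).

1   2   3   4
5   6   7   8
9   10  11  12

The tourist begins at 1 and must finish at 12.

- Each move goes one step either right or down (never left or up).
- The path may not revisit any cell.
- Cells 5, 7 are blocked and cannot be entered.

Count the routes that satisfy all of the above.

A right/down-only route from 1 to 12 makes exactly 2 down-moves and 3 right-moves in some order.
With no other constraints that would be C(5,2) = 10 routes.
Subtract routes through each blocked cell (inclusion–exclusion for overlaps): − through 5: 4 − through 7: 6 + through 5&7: 2 → 2.
That gives 2 routes.

2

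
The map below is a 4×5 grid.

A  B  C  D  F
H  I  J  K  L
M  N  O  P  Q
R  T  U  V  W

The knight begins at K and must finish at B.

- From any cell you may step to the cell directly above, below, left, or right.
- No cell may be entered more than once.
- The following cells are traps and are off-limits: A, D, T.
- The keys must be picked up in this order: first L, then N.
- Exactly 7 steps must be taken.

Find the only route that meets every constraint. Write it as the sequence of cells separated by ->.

K -> L -> Q -> P -> O -> N -> I -> B

The waypoints must appear in the order L, N, with no cell reused.
Route from K: right to L, down to Q, 3× left (reaching N), 2× up (reaching B) — 7 moves in all.
Check: order respected (L at step 1, N at step 5); 7 moves as required.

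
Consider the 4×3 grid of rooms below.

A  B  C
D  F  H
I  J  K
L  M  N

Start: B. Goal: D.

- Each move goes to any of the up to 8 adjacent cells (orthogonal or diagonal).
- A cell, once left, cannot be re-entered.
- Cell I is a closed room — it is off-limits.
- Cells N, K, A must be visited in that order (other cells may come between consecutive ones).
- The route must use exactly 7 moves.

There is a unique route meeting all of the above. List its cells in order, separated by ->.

B -> H -> J -> N -> K -> F -> A -> D

The waypoints must appear in the order N, K, A, with no cell reused.
Route from B: down-right 1 to H, down-left 1 to J, down-right 1 to N, up 1 to K, up-left 2 to A, down 1 to D — 7 moves in all.
Check: order respected (N at step 3, K at step 4, A at step 6); 7 moves as required.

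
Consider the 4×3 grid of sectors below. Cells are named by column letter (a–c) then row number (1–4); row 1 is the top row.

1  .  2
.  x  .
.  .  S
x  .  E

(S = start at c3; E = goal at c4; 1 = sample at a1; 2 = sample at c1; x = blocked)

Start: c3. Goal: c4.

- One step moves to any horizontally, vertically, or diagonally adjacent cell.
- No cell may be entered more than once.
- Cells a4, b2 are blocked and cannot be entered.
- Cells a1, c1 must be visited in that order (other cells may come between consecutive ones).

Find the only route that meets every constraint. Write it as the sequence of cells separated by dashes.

The waypoints must appear in the order a1, c1, with no cell reused.
Route from c3: down-left 1 to b4, up-left 1 to a3, up 2 to a1, right 2 to c1, down 1 to c2, down-left 1 to b3, down-right 1 to c4 — 9 moves in all.
Check: order respected (1 at step 4, 2 at step 6).

c3 - b4 - a3 - a2 - a1 - b1 - c1 - c2 - b3 - c4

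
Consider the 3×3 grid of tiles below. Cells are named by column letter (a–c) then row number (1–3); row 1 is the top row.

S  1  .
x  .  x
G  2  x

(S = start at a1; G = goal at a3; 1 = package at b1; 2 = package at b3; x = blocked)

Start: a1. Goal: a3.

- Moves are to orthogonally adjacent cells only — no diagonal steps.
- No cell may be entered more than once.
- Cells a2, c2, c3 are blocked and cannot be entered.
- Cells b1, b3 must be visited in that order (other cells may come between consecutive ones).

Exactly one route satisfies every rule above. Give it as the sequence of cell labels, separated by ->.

The waypoints must appear in the order b1, b3, with no cell reused.
Route from a1: right 1 to b1, down 2 to b3, left 1 to a3 — 4 moves in all.
Check: order respected (1 at step 1, 2 at step 3).

a1 -> b1 -> b2 -> b3 -> a3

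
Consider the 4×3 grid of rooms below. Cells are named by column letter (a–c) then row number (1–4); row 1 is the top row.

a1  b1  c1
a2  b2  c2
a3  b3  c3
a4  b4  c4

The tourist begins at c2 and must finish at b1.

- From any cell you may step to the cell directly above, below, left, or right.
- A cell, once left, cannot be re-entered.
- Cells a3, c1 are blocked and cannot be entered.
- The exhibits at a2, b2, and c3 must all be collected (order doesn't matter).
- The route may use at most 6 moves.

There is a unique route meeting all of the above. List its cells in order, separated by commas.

c2, c3, b3, b2, a2, a1, b1

The budget equals the shortest possible length, so every move has to be on a shortest route through the required cells.
Route from c2: down to c3, left to b3, up to b2, left to a2, up to a1, right to b1 — 6 moves in all.
Check: all required cells visited; 6 ≤ 6 moves.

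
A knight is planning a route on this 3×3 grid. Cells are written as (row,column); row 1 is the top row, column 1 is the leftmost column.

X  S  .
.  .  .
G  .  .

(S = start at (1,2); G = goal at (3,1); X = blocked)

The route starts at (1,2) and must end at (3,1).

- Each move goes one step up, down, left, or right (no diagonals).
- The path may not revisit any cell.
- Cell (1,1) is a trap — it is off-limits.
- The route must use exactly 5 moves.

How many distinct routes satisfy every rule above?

Need simple routes of exactly 5 moves from (1,2) to (3,1) (Manhattan distance 3, so 1 moves are spent on a detour and 1 undoing it).
Enumerating: (1,2) (2,2) (2,3) (3,3) (3,2) (3,1) | (1,2) (1,3) (2,3) (3,3) (3,2) (3,1) | (1,2) (1,3) (2,3) (2,2) (3,2) (3,1) | (1,2) (1,3) (2,3) (2,2) (2,1) (3,1).
That gives 4 routes.

4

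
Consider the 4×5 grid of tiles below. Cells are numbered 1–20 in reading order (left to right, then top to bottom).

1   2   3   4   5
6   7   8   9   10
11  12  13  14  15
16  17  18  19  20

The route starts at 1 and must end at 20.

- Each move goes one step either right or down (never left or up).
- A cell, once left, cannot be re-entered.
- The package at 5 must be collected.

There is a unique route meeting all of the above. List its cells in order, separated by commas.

Moves only go right or down, so the column and row indices never decrease.
Route from 1: right 4 to 5, down 3 to 20 — 7 moves in all.
Check: all required cells visited.

1, 2, 3, 4, 5, 10, 15, 20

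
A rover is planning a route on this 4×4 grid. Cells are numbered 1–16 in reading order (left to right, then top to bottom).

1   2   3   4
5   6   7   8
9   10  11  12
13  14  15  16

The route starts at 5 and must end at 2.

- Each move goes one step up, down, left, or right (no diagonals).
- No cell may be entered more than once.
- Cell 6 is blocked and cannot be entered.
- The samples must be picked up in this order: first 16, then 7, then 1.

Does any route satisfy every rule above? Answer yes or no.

no

Even ignoring the required order, no revisit-free route from 5 to 2 manages to pass through all of 16, 7, and 1: branching out from 5, every path either misses one of them or, having collected them, can no longer reach 2 without re-entering a cell.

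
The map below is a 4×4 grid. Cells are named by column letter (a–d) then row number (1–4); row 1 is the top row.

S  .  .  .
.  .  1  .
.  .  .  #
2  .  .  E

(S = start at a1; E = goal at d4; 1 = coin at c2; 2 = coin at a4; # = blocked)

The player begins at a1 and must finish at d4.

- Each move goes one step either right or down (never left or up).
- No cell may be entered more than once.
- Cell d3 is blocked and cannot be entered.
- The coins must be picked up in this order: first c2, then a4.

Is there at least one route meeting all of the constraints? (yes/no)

a4 lies to the left of c2, so going from c2 to a4 would need a leftward move — but moves only go right/down, so c2 cannot be visited before a4.

no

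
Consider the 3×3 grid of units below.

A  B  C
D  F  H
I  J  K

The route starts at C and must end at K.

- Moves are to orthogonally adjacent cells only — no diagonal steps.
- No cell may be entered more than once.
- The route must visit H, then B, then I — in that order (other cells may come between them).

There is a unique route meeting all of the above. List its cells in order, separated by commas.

C, H, F, B, A, D, I, J, K

The waypoints must appear in the order H, B, I, with no cell reused.
Route from C: down to H, left to F, up to B, left to A, 2× down (reaching I), 2× right (reaching K) — 8 moves in all.
Check: order respected (H at step 1, B at step 3, I at step 6).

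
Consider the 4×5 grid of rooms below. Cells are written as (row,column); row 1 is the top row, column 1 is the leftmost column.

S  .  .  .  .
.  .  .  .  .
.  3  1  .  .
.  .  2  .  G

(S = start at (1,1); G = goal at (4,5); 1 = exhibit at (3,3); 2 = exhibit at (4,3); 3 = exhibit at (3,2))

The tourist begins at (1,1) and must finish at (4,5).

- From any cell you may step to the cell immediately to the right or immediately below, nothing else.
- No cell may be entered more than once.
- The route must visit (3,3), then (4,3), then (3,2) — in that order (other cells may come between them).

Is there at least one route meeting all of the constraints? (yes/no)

(3,2) lies above (4,3), so going from (4,3) to (3,2) would need an upward move — but moves only go right/down, so (4,3) cannot be visited before (3,2).

no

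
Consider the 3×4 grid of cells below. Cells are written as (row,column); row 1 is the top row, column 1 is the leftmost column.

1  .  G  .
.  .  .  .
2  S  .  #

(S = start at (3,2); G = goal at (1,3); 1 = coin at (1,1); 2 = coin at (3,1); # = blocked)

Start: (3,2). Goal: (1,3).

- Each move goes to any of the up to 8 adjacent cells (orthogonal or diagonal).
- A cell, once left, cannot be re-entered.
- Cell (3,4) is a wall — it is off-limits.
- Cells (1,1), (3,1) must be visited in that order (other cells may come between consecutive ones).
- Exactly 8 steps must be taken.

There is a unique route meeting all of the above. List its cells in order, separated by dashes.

(3,2) - (3,3) - (2,3) - (1,2) - (1,1) - (2,1) - (3,1) - (2,2) - (1,3)

The waypoints must appear in the order (1,1), (3,1), with no cell reused.
Route from (3,2): right 1 to (3,3), up 1 to (2,3), up-left 1 to (1,2), left 1 to (1,1), down 2 to (3,1), up-right 2 to (1,3) — 8 moves in all.
Check: order respected (1 at step 4, 2 at step 6); 8 moves as required.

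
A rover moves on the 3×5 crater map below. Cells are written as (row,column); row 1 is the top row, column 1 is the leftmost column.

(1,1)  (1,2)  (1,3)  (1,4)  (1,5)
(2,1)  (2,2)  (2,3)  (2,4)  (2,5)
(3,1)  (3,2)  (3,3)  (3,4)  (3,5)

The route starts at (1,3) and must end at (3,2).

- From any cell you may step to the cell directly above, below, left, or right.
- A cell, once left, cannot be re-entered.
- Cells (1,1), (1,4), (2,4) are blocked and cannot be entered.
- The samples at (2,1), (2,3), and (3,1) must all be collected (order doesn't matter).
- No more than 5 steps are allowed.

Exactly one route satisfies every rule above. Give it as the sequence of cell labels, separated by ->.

(1,3) -> (2,3) -> (2,2) -> (2,1) -> (3,1) -> (3,2)

The 5-move cap with required stops at (2,1), (2,3), (3,1) leaves no slack for detours.
Route from (1,3): down to (2,3), 2× left (reaching (2,1)), down to (3,1), right to (3,2) — 5 moves in all.
Check: all required cells visited; 5 ≤ 5 moves.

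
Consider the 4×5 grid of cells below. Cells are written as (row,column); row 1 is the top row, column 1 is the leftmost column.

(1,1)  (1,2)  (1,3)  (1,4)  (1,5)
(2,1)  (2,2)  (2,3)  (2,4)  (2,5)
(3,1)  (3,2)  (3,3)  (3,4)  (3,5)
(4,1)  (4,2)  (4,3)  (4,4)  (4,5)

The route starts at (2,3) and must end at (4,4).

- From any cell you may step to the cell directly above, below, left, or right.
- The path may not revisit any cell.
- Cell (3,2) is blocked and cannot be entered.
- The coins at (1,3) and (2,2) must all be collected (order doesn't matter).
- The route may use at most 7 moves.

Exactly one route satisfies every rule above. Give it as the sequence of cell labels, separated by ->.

(2,3) -> (2,2) -> (1,2) -> (1,3) -> (1,4) -> (2,4) -> (3,4) -> (4,4)

The budget equals the shortest possible length, so every move has to be on a shortest route through the required cells.
Route from (2,3): left to (2,2), up to (1,2), 2× right (reaching (1,4)), 3× down (reaching (4,4)) — 7 moves in all.
Check: all required cells visited; 7 ≤ 7 moves.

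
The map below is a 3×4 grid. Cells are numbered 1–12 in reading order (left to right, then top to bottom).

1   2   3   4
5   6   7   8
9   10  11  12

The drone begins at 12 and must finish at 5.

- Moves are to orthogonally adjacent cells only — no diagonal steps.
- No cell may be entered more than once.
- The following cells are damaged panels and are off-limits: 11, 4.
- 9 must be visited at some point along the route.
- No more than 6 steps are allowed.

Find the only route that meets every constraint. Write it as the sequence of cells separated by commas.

12, 8, 7, 6, 10, 9, 5

Any route must reach 9 and still end at 5 within 6 moves, so the order of the required stops is forced.
Route from 12: up to 8, 2× left (reaching 6), down to 10, left to 9, up to 5 — 6 moves in all.
Check: all required cells visited; 6 ≤ 6 moves.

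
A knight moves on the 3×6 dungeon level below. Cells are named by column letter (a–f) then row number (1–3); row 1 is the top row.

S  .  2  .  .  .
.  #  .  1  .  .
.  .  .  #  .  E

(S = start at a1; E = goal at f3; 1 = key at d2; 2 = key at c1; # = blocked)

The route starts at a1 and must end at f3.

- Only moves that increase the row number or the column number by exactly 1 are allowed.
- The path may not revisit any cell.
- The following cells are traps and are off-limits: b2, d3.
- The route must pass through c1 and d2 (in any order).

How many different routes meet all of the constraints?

A right/down-only route from a1 to f3 makes exactly 2 down-moves and 5 right-moves in some order.
With no other constraints that would be C(7,2) = 21 routes.
A monotone route can only reach the required cells in the order c1, d2, so split there and multiply the segment counts (each segment already excludes blocked cells): a1→c1: 1; c1→d2: 2; d2→f3: 2; product = 4.
That gives 4 routes.

4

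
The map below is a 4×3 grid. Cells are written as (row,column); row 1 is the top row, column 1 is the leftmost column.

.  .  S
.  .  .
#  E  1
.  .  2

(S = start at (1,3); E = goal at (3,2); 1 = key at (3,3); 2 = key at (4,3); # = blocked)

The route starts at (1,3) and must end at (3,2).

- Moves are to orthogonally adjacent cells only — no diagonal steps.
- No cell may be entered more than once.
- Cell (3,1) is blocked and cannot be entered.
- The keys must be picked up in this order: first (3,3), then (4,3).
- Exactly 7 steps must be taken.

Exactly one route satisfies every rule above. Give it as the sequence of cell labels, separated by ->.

The waypoints must appear in the order (3,3), (4,3), with no cell reused.
Route from (1,3): left to (1,2), down to (2,2), right to (2,3), 2× down (reaching (4,3)), left to (4,2), up to (3,2) — 7 moves in all.
Check: order respected (1 at step 4, 2 at step 5); 7 moves as required.

(1,3) -> (1,2) -> (2,2) -> (2,3) -> (3,3) -> (4,3) -> (4,2) -> (3,2)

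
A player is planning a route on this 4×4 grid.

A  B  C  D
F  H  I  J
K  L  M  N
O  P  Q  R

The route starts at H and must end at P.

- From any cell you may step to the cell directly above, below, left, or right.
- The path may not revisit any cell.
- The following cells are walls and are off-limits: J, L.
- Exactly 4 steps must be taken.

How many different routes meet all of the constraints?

Need simple routes of exactly 4 moves from H to P (Manhattan distance 2, so 1 moves are spent on a detour and 1 undoing it).
Enumerating: H F K O P | H I M Q P.
That gives 2 routes.

2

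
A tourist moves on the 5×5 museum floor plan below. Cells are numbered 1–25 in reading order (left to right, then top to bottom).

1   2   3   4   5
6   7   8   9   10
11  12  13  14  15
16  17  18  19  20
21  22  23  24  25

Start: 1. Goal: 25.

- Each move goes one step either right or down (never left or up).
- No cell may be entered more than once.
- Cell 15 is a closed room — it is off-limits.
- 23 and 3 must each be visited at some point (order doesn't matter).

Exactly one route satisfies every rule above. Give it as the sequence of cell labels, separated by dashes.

Moves only go right or down, so the column and row indices never decrease.
Route from 1: right 2 to 3, down 4 to 23, right 2 to 25 — 8 moves in all.
Check: all required cells visited.

1 - 2 - 3 - 8 - 13 - 18 - 23 - 24 - 25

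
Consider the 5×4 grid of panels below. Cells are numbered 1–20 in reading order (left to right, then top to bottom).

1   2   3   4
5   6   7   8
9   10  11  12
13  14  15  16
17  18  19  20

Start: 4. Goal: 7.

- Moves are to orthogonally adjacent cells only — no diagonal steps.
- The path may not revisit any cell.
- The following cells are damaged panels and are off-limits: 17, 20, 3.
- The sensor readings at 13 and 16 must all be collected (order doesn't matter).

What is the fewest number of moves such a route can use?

Any route passes through 13 and 16 in some order between 4 and 7. Summing Manhattan distances along each leg and taking the cheapest ordering (4 → 16 → 13 → 7) gives a lower bound of 3 + 3 + 4 = 10 moves.
A route of 10 moves achieves this: 4 → 8 → 12 → 16 → 15 → 14 → 13 → 9 → 5 → 6 → 7.
Since 10 matches the lower bound, it is optimal.

10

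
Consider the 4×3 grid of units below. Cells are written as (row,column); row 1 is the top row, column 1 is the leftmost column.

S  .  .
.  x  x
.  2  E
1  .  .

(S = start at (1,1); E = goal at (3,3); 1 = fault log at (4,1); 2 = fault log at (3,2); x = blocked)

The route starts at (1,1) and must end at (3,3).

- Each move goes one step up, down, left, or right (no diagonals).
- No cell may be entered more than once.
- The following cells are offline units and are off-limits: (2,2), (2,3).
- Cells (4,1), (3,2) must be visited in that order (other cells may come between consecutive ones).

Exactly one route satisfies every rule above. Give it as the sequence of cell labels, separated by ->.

(1,1) -> (2,1) -> (3,1) -> (4,1) -> (4,2) -> (3,2) -> (3,3)

The waypoints must appear in the order (4,1), (3,2), with no cell reused.
Route from (1,1): 3× down (reaching (4,1)), right to (4,2), up to (3,2), right to (3,3) — 6 moves in all.
Check: order respected (1 at step 3, 2 at step 5).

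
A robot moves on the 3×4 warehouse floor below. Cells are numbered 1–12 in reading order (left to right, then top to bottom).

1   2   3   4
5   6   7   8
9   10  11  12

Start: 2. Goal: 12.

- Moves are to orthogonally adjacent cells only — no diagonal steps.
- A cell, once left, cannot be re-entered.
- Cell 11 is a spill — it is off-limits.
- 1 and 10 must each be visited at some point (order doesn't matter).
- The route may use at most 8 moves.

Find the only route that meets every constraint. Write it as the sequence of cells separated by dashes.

2 - 1 - 5 - 9 - 10 - 6 - 7 - 8 - 12

The budget equals the shortest possible length, so every move has to be on a shortest route through the required cells.
Route from 2: left 1 to 1, down 2 to 9, right 1 to 10, up 1 to 6, right 2 to 8, down 1 to 12 — 8 moves in all.
Check: all required cells visited; 8 ≤ 8 moves.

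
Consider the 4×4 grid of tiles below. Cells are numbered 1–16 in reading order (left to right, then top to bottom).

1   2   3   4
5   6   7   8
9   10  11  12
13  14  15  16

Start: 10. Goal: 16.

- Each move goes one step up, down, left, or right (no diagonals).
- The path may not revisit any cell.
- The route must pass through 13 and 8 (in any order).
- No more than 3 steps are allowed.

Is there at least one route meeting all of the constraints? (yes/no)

Even ignoring the no-revisit rule, getting from 10 to 16, taking the cheapest ordering 10 → 13 → 8 → 16 needs at least 2 + 5 + 2 = 9 moves (Manhattan distance per leg), which exceeds the 3-move limit.

no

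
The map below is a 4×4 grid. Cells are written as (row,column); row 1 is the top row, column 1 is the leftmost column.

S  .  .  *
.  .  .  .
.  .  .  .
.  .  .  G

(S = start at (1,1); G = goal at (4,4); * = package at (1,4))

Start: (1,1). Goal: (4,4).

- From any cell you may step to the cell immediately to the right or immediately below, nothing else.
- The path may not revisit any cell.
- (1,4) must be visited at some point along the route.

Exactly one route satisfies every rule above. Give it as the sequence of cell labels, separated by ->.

(1,1) -> (1,2) -> (1,3) -> (1,4) -> (2,4) -> (3,4) -> (4,4)

Moves only go right or down, so the column and row indices never decrease.
Route from (1,1): right 3 to (1,4), down 3 to (4,4) — 6 moves in all.
Check: all required cells visited.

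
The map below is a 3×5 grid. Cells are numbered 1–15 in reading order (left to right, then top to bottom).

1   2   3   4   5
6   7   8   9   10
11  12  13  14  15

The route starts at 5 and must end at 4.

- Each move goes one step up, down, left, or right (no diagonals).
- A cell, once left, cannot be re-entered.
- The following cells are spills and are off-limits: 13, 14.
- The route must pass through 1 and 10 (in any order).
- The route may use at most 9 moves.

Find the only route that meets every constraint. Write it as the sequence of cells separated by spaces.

The budget equals the shortest possible length, so every move has to be on a shortest route through the required cells.
Route from 5: down 1 to 10, left 4 to 6, up 1 to 1, right 3 to 4 — 9 moves in all.
Check: all required cells visited; 9 ≤ 9 moves.

5 10 9 8 7 6 1 2 3 4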